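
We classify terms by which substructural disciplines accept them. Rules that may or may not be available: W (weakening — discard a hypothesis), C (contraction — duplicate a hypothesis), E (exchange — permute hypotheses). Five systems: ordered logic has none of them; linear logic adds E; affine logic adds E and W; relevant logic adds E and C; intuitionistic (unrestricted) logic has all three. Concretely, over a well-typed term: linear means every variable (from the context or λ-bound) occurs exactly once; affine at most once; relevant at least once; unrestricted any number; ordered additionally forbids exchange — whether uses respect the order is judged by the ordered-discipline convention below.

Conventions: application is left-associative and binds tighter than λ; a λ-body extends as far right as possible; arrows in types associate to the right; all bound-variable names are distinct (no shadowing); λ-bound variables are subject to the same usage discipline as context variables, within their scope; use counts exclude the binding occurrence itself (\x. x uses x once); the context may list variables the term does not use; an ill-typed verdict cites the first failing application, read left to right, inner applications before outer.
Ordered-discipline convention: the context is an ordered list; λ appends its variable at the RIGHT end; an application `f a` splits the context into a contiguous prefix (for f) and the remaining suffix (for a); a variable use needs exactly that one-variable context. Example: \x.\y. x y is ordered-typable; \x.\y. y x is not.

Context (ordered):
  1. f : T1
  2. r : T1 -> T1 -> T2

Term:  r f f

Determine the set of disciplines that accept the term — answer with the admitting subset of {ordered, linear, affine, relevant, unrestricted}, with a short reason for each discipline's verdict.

admitting disciplines: relevant, unrestricted
use counts: f ×2, r ×1
use order (left to right): r, f, f
typing: ✓ — T2
ordered: ✗ — needs contraction — f ×2
linear: ✗ — needs contraction — f ×2
affine: ✗ — needs contraction — f ×2
relevant: ✓ — at least one use each (f, r)
unrestricted: ✓ — well-typed at T2; no restrictions here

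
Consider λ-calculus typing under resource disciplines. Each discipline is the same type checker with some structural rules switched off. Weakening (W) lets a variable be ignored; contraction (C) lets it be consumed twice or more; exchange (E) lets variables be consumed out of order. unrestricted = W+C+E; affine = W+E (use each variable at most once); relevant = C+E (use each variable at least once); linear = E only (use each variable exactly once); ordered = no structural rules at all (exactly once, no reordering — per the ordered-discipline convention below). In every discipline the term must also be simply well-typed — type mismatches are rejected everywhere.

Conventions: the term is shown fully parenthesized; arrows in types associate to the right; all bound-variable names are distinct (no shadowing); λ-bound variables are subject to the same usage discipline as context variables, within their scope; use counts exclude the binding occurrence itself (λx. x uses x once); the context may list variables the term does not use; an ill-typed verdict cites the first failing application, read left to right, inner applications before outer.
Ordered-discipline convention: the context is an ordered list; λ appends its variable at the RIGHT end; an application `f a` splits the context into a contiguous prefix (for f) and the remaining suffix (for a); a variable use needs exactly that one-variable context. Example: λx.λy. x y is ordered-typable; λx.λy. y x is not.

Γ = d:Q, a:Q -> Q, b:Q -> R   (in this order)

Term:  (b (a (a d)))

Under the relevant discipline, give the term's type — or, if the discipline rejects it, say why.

term : R
use counts: d: 1×; a: 2×; b: 1×
order of uses: b, a, a, d
typing: the term checks, with type R
across the five disciplines: ordered ✗ · linear ✗ · affine ✗ · relevant ✓ · unrestricted ✓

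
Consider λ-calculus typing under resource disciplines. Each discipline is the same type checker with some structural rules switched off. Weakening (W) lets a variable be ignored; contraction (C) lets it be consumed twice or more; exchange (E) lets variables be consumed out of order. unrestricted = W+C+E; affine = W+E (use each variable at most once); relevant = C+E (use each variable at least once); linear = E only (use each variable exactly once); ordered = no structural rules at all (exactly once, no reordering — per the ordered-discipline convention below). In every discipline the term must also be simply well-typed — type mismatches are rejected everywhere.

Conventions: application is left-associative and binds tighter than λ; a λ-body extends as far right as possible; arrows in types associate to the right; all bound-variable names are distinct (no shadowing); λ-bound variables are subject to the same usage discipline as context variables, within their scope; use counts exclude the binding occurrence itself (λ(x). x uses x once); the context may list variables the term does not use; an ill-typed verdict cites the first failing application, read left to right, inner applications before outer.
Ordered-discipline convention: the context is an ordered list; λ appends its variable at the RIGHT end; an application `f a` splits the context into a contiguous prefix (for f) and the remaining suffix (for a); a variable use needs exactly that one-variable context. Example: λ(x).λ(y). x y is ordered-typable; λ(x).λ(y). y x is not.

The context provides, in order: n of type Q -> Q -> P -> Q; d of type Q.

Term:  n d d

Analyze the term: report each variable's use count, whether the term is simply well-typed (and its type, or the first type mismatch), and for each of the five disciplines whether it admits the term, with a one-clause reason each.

usage: n=1; d=2
order of uses: n, d, d
typing: the term checks, with type P -> Q
ordered: ✗ — needs contraction — d ×2
linear: ✗ — needs contraction — d ×2
affine: ✗ — needs contraction — d ×2
relevant: ✓ — n, d: all used, weakening unneeded
unrestricted: ✓ — well-typed at P -> Q; no restrictions here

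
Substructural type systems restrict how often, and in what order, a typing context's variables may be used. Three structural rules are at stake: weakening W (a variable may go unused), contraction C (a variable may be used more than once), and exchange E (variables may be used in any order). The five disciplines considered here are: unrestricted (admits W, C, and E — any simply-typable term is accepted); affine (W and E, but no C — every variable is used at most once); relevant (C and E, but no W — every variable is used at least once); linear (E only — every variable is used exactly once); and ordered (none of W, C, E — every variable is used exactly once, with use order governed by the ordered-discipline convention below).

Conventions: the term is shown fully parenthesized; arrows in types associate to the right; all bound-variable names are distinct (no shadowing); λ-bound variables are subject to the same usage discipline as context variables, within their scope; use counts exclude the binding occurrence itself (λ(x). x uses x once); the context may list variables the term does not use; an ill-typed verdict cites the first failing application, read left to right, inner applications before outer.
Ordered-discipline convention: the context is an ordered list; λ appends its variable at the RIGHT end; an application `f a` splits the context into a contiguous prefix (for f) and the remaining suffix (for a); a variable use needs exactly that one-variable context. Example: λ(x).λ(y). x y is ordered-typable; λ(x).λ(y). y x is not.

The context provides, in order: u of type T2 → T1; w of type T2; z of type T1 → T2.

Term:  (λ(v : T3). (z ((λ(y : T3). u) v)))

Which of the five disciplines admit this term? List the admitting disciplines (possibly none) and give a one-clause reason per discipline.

admitting disciplines: none
counts: u: 1; w: 0; z: 1; v (λ-bound): 1; y (λ-bound): 0
order of uses: z, u, v
typing: ill-typed: argument of type T2 → T1 where T1 is required
ordered ✗ (fails simple typing)
linear ✗ (a type mismatch blocks all five)
affine ✗ (the type mismatch rejects it)
relevant ✗ (not simply typable)
unrestricted ✗ (fails simple typing)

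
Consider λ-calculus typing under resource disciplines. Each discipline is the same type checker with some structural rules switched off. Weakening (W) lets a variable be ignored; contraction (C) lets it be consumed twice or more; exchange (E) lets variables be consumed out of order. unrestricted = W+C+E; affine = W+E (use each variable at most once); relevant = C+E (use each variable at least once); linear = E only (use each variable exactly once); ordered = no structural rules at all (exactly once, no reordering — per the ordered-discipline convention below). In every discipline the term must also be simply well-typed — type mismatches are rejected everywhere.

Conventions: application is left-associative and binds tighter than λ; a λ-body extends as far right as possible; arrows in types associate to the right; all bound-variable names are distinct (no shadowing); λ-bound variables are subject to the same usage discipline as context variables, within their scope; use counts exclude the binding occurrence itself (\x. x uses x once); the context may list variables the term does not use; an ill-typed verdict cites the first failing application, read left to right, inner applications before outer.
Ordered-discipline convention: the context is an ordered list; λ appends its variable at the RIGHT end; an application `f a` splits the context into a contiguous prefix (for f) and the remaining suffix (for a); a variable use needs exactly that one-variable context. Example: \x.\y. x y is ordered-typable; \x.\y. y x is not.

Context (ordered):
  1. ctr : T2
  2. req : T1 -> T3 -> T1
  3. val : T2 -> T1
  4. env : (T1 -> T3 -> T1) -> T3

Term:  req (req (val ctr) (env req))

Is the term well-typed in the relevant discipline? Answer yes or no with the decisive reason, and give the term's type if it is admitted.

yes — every one of ctr, req, val, env appears; term : T3 -> T1
variable uses: ctr: 1; req: 3; val: 1; env: 1
order of uses: req, req, val, ctr, env, req
typing: well-typed at T3 -> T1
all disciplines: ordered ✗, linear ✗, affine ✗, relevant ✓, unrestricted ✓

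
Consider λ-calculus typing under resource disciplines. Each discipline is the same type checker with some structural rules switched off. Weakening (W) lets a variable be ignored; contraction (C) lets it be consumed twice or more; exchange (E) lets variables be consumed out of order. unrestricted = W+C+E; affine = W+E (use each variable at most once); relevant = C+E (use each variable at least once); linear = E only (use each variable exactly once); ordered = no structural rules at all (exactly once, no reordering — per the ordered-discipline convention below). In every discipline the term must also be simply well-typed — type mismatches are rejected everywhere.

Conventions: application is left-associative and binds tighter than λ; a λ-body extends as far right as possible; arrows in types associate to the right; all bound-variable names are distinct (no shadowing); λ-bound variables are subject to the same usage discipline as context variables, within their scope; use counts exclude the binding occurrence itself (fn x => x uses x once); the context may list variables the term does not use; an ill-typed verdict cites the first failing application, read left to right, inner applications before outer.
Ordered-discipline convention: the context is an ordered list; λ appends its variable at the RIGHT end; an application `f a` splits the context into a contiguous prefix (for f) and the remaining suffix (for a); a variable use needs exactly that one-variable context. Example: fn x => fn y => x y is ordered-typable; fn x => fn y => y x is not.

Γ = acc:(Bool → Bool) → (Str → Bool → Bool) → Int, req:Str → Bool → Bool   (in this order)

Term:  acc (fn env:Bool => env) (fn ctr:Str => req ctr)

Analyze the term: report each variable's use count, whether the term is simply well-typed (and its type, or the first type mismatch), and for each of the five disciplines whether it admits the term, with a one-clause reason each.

counts: acc: 1×; req: 1×; env [bound]: 1×; ctr [bound]: 1×
left-to-right use order: acc, env, req, ctr
typing: well-typed — term : Int
ordered ✓ (single-use (acc, req, env, ctr), ordered derivation ok)
linear ✓ (each of acc, req, env, ctr used exactly once)
affine ✓ (no duplicate uses among acc, req, env, ctr)
relevant ✓ (acc, req, env, ctr: all used, weakening unneeded)
unrestricted ✓ (well-typed at Int; no restrictions here)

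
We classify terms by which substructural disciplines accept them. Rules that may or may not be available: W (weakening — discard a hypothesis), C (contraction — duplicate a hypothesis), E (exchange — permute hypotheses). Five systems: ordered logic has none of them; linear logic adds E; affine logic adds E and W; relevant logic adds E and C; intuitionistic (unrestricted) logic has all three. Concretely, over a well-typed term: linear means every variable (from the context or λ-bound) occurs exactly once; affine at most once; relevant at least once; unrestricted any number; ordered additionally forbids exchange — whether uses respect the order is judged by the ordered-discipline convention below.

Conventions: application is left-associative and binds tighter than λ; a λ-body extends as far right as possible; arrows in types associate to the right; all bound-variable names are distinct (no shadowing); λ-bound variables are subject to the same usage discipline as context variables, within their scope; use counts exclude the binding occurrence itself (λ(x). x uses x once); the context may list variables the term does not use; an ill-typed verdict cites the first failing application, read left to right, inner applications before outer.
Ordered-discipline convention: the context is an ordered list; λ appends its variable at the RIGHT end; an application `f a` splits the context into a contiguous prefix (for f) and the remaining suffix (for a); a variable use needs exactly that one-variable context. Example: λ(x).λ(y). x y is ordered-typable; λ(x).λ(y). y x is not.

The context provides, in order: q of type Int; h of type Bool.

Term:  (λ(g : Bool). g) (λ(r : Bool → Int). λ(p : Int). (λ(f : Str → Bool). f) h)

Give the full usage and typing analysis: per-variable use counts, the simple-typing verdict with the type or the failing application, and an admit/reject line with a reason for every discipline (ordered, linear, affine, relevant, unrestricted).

use counts: q: 0; h: 1; g (bound): 1; r (bound): 0; p (bound): 0; f (bound): 1
use order (left to right): g, f, h
typing: ill-typed: argument of type Bool where Str → Bool is required
ordered: ✗ — the type mismatch rejects it
linear: ✗ — not simply typable
affine: ✗ — fails simple typing
relevant: ✗ — a type mismatch blocks all five
unrestricted: ✗ — the type mismatch rejects it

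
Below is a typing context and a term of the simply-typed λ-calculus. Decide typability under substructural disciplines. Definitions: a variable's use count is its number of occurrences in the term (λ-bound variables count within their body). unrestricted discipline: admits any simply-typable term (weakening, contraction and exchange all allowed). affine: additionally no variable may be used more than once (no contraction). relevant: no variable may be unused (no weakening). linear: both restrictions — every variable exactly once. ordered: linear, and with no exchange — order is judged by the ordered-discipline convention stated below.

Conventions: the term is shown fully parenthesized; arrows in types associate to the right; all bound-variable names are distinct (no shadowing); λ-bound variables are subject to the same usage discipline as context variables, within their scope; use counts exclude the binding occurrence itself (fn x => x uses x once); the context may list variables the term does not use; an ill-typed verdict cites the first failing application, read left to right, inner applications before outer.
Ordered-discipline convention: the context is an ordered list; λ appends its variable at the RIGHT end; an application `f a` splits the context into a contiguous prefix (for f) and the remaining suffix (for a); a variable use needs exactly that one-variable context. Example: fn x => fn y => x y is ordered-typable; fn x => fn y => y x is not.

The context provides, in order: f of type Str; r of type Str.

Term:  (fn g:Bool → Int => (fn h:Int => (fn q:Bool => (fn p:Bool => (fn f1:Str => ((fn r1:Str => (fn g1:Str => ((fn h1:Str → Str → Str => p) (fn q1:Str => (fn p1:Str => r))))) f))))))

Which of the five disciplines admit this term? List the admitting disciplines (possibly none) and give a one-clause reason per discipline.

accepted by: affine, unrestricted
usage: f: 1×, r: 1×, g [bound]: 0×, h [bound]: 0×, q [bound]: 0×, p [bound]: 1×, f1 [bound]: 0×, r1 [bound]: 0×, g1 [bound]: 0×, h1 [bound]: 0×, q1 [bound]: 0×, p1 [bound]: 0×
order of uses: p, r, f
typing: the term checks, with type (Bool → Int) → Int → Bool → Bool → Str → Str → Bool
ordered: ✗ — g, h, q, f1, r1, g1, h1, q1, p1 never used (weakening)
linear: ✗ — g, h, q, f1, r1, g1, h1, q1, p1 never used (weakening)
affine: ✓ — at most one use each (f, r, g, h, q, p, f1, r1, g1, h1, q1, p1)
relevant: ✗ — g, h, q, f1, r1, g1, h1, q1, p1 never used (weakening)
unrestricted: ✓ — type-checks ((Bool → Int) → Int → Bool → Bool → Str → Str → Bool) and nothing is barred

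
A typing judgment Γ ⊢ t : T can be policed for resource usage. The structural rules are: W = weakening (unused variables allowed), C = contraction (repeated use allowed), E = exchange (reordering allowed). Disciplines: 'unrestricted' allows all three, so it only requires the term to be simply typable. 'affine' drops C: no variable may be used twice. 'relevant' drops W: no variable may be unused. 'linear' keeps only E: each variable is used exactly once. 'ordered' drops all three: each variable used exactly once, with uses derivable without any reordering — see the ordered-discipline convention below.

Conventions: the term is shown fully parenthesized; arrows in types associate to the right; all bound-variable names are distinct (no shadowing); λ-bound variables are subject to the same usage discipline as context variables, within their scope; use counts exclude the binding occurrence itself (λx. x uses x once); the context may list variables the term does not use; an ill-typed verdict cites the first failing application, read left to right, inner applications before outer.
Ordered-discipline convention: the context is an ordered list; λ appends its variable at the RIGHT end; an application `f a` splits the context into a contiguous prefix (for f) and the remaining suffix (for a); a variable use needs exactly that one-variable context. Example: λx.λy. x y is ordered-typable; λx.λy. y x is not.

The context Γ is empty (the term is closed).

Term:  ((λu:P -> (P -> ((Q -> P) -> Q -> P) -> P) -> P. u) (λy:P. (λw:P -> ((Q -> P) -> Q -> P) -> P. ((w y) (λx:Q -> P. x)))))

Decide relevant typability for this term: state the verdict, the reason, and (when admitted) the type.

yes — none of u, y, w, x goes unused; term : P -> (P -> ((Q -> P) -> Q -> P) -> P) -> P
usage: u [bound]: 1, y [bound]: 1, w [bound]: 1, x [bound]: 1
uses in reading order: u, w, y, x
typing: well-typed — term : P -> (P -> ((Q -> P) -> Q -> P) -> P) -> P
all disciplines: ordered ✗, linear ✓, affine ✓, relevant ✓, unrestricted ✓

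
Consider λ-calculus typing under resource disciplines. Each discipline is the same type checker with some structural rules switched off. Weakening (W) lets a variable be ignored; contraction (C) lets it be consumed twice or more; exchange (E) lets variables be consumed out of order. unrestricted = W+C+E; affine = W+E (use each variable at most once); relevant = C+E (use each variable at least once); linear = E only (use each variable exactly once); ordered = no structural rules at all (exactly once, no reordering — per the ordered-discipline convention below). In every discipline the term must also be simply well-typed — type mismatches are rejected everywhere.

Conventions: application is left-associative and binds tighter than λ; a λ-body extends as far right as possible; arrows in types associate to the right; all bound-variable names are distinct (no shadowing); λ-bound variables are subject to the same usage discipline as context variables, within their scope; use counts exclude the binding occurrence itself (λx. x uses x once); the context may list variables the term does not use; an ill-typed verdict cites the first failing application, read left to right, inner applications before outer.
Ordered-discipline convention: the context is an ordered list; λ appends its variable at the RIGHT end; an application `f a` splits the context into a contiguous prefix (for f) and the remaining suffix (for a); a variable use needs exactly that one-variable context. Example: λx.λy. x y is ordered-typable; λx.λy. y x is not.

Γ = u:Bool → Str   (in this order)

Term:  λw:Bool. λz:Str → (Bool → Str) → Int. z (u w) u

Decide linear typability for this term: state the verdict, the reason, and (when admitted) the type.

no — repeated use of u ×2
usage: u ×2, w [bound] ×1, z [bound] ×1
left-to-right use order: z, u, w, u
typing: well-typed at Bool → (Str → (Bool → Str) → Int) → Int
across the five disciplines: ordered ✗, linear ✗, affine ✗, relevant ✓, unrestricted ✓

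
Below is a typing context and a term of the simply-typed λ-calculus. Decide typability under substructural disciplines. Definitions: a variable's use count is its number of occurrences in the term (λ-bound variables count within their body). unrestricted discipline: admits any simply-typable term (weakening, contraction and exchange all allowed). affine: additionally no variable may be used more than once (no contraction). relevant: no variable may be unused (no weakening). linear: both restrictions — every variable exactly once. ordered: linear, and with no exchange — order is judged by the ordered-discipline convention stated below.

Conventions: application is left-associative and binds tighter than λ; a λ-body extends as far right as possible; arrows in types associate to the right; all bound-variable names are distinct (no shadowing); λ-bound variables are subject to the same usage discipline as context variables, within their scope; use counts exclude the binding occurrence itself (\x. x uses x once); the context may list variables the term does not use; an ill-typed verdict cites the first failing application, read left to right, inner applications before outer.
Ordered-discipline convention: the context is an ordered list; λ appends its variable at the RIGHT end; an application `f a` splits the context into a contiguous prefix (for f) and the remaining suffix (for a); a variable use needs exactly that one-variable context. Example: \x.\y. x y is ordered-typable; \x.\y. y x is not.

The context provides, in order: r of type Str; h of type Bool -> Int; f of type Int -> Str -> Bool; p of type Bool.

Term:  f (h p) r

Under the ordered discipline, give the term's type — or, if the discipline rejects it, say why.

not well-typed under ordered — needs exchange: uses follow f, h, p, r
counts: r: 1×, h: 1×, f: 1×, p: 1×
uses in reading order: f, h, p, r
typing: the term checks, with type Bool
all disciplines: ordered ✗ | linear ✓ | affine ✓ | relevant ✓ | unrestricted ✓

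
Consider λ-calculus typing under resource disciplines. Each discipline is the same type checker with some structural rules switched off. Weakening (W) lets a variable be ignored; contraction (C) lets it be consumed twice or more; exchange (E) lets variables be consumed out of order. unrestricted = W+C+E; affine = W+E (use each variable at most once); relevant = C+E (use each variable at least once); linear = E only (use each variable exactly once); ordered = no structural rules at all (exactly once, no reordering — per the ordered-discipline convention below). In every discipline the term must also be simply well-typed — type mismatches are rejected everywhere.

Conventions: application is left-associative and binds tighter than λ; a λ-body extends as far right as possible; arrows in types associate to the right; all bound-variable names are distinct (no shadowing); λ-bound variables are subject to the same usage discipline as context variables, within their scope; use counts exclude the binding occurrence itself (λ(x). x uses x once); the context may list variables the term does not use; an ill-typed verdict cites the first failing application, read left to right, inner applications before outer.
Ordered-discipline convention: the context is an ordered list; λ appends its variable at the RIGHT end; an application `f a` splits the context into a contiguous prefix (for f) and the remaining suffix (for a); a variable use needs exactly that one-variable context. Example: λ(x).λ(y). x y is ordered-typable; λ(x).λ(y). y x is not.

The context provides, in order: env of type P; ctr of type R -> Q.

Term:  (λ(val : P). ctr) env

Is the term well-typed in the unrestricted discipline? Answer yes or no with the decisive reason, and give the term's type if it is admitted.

yes — type-checks (R -> Q) and nothing is barred; term : R -> Q
counts: env: 1×, ctr: 1×, val (λ-bound): 0×
use order (left to right): ctr, env
typing: well-typed — term : R -> Q
per-discipline verdicts: ordered ✗, linear ✗, affine ✓, relevant ✗, unrestricted ✓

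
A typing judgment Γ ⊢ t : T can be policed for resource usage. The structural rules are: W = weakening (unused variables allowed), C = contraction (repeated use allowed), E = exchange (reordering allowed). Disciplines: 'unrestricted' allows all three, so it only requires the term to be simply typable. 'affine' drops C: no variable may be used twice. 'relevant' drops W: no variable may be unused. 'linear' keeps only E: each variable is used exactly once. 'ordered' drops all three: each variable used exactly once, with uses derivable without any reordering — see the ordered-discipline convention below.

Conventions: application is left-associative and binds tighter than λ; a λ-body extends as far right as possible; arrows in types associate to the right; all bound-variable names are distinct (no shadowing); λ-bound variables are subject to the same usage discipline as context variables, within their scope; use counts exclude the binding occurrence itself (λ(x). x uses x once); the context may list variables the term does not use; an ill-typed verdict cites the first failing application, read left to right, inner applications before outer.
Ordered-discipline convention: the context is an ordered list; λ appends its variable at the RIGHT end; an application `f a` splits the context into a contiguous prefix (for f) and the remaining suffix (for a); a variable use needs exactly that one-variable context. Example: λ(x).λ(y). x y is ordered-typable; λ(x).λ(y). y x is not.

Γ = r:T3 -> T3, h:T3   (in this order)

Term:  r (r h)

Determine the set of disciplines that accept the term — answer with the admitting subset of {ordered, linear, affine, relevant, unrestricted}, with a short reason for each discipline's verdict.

accepted by: relevant, unrestricted
variable uses: r ×2, h ×1
use order (left to right): r, r, h
typing: the term checks, with type T3
ordered ✗ (repeated use of r ×2)
linear ✗ (repeated use of r ×2)
affine ✗ (repeated use of r ×2)
relevant ✓ (none of r, h goes unused)
unrestricted ✓ (well-typed at T3; no restrictions here)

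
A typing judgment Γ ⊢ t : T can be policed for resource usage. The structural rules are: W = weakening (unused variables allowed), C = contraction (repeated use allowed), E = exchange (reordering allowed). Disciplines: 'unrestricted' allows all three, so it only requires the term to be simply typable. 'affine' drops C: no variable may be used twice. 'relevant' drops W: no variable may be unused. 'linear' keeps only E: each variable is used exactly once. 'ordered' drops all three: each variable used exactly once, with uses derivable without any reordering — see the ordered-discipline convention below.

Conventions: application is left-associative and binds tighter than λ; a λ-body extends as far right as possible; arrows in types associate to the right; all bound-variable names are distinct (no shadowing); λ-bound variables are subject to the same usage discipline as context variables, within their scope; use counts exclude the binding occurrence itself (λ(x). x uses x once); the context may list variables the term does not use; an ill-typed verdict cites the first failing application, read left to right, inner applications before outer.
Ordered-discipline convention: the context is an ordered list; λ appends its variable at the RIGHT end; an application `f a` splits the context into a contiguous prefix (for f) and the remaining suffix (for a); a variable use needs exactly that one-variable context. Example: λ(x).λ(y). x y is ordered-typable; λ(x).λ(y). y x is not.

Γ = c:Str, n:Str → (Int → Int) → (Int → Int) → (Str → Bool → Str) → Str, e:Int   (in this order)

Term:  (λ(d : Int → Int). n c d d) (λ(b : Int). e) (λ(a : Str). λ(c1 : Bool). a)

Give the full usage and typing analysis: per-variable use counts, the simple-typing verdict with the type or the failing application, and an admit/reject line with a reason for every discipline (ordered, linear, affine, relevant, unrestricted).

usage: c: 1, n: 1, e: 1, d (bound): 2, b (bound): 0, a (bound): 1, c1 (bound): 0
use order (left to right): n, c, d, d, e, a
typing: well-typed at Str
ordered: ✗, needs contraction — d ×2; b, c1 never used (weakening)
linear: ✗, needs contraction — d ×2; b, c1 never used (weakening)
affine: ✗, needs contraction — d ×2
relevant: ✗, b, c1 never used (weakening)
unrestricted: ✓, simply typable at Str; W, C, E all held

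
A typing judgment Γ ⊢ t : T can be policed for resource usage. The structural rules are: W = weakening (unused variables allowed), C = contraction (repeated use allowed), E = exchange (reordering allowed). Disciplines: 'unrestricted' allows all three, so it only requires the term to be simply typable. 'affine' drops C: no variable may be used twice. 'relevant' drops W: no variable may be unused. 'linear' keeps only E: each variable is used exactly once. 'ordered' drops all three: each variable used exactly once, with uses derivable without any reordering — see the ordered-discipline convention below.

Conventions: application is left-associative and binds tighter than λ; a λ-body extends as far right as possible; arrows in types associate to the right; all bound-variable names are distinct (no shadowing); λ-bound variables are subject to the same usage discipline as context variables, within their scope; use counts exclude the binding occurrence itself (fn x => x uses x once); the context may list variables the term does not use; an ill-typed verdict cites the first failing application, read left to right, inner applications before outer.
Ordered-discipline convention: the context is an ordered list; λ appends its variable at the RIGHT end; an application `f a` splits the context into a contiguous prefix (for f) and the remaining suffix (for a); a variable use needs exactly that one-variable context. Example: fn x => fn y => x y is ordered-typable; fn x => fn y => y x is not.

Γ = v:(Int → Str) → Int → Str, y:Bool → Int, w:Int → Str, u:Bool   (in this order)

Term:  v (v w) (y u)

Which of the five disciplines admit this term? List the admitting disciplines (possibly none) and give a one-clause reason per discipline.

admitted in: relevant, unrestricted
use counts: v: 2×, y: 1×, w: 1×, u: 1×
uses in reading order: v, v, w, y, u
typing: the term checks, with type Str
ordered: ✗, uses contraction: v ×2
linear: ✗, uses contraction: v ×2
affine: ✗, uses contraction: v ×2
relevant: ✓, v, y, w, u: all used, weakening unneeded
unrestricted: ✓, simply typable at Str; W, C, E all held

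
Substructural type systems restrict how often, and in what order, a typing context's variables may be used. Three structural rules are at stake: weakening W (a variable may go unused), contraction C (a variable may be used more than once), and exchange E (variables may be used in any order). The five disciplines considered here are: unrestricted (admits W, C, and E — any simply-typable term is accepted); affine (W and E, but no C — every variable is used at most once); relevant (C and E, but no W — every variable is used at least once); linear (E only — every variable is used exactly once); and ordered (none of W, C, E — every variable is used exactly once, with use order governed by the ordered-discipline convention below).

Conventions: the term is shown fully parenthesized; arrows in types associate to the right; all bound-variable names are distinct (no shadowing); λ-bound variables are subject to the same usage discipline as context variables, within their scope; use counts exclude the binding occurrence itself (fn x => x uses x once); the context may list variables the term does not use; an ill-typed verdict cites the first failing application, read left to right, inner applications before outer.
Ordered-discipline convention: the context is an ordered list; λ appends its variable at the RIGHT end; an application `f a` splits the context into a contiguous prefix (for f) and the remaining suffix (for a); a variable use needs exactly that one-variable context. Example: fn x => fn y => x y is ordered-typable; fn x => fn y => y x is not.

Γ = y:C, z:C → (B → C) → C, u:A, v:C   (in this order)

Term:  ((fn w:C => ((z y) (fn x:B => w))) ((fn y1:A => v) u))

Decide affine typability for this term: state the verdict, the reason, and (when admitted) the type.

yes — none of y, z, u, v, w, x, y1 used more than once; term : C
variable uses: y=1; z=1; u=1; v=1; w [bound]=1; x [bound]=0; y1 [bound]=0
order of uses: z, y, w, v, u
typing: well-typed at C
across the five disciplines: ordered ✗ | linear ✗ | affine ✓ | relevant ✗ | unrestricted ✓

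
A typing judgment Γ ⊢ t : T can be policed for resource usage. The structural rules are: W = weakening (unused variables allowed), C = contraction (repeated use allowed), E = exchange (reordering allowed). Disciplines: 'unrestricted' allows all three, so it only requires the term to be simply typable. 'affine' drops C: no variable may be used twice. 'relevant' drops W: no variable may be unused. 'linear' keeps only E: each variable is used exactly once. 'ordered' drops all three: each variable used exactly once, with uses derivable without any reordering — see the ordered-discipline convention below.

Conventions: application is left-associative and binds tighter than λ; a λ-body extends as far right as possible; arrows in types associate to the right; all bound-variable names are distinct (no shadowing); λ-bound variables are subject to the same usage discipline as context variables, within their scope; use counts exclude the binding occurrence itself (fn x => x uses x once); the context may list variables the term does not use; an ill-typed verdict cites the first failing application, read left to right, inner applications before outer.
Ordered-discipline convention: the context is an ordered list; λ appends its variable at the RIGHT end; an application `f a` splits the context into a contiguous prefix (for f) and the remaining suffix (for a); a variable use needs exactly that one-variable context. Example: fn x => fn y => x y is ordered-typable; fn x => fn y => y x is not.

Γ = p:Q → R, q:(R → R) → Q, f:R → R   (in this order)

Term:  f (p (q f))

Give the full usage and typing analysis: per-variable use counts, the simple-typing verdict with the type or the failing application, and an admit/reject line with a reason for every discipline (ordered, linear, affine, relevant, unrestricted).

counts: p ×1; q ×1; f ×2
use order (left to right): f, p, q, f
typing: well-typed — term : R
ordered: ✗ — repeated use of f ×2
linear: ✗ — repeated use of f ×2
affine: ✗ — repeated use of f ×2
relevant: ✓ — none of p, q, f goes unused
unrestricted: ✓ — simply typable at R; W, C, E all held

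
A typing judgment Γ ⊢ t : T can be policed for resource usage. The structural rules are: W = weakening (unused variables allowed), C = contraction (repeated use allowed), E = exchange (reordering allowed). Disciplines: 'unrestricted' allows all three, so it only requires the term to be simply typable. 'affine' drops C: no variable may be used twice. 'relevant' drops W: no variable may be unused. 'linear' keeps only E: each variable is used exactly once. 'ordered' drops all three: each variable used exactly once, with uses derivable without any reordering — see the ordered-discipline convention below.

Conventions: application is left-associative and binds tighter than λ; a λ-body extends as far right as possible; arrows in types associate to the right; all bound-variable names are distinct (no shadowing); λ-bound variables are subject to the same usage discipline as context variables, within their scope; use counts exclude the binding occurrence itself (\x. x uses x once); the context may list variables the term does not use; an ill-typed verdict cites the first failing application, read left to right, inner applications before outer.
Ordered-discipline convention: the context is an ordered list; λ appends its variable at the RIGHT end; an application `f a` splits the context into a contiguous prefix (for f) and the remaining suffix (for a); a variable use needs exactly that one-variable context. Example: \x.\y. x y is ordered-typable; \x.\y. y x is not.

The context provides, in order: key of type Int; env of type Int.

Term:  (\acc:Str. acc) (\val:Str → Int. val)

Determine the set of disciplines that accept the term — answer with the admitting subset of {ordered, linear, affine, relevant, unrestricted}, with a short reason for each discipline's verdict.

admitted in: none
usage: key ×0; env ×0; acc (bound) ×1; val (bound) ×1
use order (left to right): acc, val
typing: ill-typed: argument of type (Str → Int) → Str → Int where Str is required
ordered: ✗, a type mismatch blocks all five
linear: ✗, the type mismatch rejects it
affine: ✗, not simply typable
relevant: ✗, fails simple typing
unrestricted: ✗, a type mismatch blocks all five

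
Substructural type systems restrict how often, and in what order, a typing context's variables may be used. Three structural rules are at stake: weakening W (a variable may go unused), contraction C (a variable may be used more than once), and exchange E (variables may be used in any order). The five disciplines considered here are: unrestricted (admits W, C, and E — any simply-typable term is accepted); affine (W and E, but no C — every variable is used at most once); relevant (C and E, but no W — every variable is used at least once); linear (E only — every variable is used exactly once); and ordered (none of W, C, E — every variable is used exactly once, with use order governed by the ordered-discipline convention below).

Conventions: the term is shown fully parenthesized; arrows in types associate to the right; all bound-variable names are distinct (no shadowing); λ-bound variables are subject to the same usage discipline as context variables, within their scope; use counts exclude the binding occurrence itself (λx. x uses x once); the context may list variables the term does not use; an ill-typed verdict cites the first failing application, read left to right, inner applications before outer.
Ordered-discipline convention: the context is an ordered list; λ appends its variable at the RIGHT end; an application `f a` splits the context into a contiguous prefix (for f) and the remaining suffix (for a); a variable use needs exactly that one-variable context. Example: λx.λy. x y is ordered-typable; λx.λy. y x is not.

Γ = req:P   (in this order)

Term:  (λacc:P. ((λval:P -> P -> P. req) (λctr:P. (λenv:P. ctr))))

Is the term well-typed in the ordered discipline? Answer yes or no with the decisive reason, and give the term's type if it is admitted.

no — acc, val, env left unused
variable uses: req=1; acc [bound]=0; val [bound]=0; ctr [bound]=1; env [bound]=0
left-to-right use order: req, ctr
typing: well-typed — term : P -> P
all disciplines: ordered ✗; linear ✗; affine ✓; relevant ✗; unrestricted ✓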